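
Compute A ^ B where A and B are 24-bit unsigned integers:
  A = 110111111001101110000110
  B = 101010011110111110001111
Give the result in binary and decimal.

Apply ^ to each column (1 where bits differ):
  110111111001101110000110
^ 101010011110111110001111
--------------------------
  011101100111010000001001

Answer: 011101100111010000001001 (7762953)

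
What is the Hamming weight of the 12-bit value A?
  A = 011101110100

011101110100
1-bits at positions (from bit 0 = LSB): 2, 4, 5, 6, 8, 9, 10
Count = 7

Answer: 7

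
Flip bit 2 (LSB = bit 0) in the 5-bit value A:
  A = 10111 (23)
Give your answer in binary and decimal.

Mask = 1 << 2 = 00100
Bit 2 of A is 1; XOR with the mask flips it to 0.
  10111
^ 00100
-------
  10011

Answer: 10011 (19)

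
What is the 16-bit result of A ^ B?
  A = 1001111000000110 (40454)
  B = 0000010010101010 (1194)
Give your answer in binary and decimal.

Apply ^ to each column (1 where bits differ):
  1001111000000110
^ 0000010010101010
------------------
  1001101010101100

Answer: 1001101010101100 (39596)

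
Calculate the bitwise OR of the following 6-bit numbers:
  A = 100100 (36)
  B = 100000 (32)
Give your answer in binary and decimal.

Apply | to each column (1 where either bit is 1):
  100100
| 100000
--------
  100100

Answer: 100100 (36)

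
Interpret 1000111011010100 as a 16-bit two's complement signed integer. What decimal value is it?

MSB is 1, so the value is negative. Find the magnitude:
1. Invert bits:  0111000100101011
2. Add 1:        0111000100101100  = 28972
3. Apply sign:   -28972

Answer: -28972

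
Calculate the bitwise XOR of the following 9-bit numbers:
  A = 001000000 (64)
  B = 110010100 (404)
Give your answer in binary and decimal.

Apply ^ to each column (1 where bits differ):
  001000000
^ 110010100
-----------
  111010100

Answer: 111010100 (468)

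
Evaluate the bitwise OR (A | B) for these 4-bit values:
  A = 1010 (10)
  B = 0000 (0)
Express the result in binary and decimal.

Apply | to each column (1 where either bit is 1):
  1010
| 0000
------
  1010

Answer: 1010 (10)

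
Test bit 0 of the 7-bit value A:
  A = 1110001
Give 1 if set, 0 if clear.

Bit 0 is the 1st from the right.
  1110001
        ^
That bit is 1.

Answer: 1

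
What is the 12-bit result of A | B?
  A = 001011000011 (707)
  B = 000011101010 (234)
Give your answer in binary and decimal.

Apply | to each column (1 where either bit is 1):
  001011000011
| 000011101010
--------------
  001011101011

Answer: 001011101011 (747)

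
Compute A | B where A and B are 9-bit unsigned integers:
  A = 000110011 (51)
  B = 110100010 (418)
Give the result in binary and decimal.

Apply | to each column (1 where either bit is 1):
  000110011
| 110100010
-----------
  110110011

Answer: 110110011 (435)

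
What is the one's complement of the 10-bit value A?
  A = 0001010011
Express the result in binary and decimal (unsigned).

Flip each bit (0->1, 1->0):
  0001010011
  1110101100

Answer: 1110101100 (940)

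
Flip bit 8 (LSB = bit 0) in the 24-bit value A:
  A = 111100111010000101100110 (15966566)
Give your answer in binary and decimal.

Mask = 1 << 8 = 000000000000000100000000
Bit 8 of A is 1; XOR with the mask flips it to 0.
  111100111010000101100110
^ 000000000000000100000000
--------------------------
  111100111010000001100110

Answer: 111100111010000001100110 (15966310)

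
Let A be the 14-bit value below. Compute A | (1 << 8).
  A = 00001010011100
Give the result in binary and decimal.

Mask = 1 << 8 = 00000100000000
Bit 8 of A is 0, so OR-ing with the mask flips it to 1.
  00001010011100
| 00000100000000
----------------
  00001110011100

Answer: 00001110011100 (924)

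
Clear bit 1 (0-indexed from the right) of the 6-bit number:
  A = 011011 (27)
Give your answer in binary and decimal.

Mask = ~(1 << 1) = 111101
Bit 1 of A is 1, so AND-ing with the mask clears it to 0.
  011011
& 111101
--------
  011001

Answer: 011001 (25)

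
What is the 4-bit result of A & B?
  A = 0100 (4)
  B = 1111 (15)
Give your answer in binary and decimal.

Apply & to each column (1 only where both bits are 1):
  0100
& 1111
------
  0100

Answer: 0100 (4)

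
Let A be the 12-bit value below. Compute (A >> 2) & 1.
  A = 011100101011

Bit 2 is the 3rd from the right.
  011100101011
           ^
That bit is 0.

Answer: 0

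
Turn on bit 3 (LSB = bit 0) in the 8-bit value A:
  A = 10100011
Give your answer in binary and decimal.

Mask = 1 << 3 = 00001000
Bit 3 of A is 0, so OR-ing with the mask flips it to 1.
  10100011
| 00001000
----------
  10101011

Answer: 10101011 (171)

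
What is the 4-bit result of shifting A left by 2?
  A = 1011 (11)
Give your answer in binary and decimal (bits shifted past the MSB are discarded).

Shift left by 2: drop the top 2 bit(s), append 2 zero(s) on the right.
  1011  ->  discard [10], keep [11], append 00
= 1100

Answer: 1100 (12)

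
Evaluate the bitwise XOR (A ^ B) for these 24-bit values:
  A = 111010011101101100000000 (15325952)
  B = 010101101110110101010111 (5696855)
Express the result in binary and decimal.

Apply ^ to each column (1 where bits differ):
  111010011101101100000000
^ 010101101110110101010111
--------------------------
  101111110011011001010111

Answer: 101111110011011001010111 (12531287)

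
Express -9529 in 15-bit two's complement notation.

1. Binary of +9529:  010010100111001
2. Invert bits:     101101011000110
3. Add 1:           101101011000111

Answer: 101101011000111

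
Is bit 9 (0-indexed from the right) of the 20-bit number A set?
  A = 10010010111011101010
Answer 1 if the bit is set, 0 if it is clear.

Bit 9 is the 10th from the right.
  10010010111011101010
            ^
That bit is 1.

Answer: 1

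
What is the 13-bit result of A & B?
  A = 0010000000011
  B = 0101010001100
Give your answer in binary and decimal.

Apply & to each column (1 only where both bits are 1):
  0010000000011
& 0101010001100
---------------
  0000000000000

Answer: 0000000000000 (0)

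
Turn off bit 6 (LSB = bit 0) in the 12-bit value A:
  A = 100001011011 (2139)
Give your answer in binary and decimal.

Mask = ~(1 << 6) = 111110111111
Bit 6 of A is 1, so AND-ing with the mask clears it to 0.
  100001011011
& 111110111111
--------------
  100000011011

Answer: 100000011011 (2075)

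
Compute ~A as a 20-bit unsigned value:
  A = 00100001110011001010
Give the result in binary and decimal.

Flip each bit (0->1, 1->0):
  00100001110011001010
  11011110001100110101

Answer: 11011110001100110101 (910133)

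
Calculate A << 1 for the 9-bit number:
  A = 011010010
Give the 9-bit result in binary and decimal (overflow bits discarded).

Shift left by 1: drop the top 1 bit(s), append 1 zero(s) on the right.
  011010010  ->  discard [0], keep [11010010], append 0
= 110100100

Answer: 110100100 (420)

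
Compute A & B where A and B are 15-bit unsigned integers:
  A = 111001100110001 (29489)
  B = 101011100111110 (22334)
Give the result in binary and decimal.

Apply & to each column (1 only where both bits are 1):
  111001100110001
& 101011100111110
-----------------
  101001100110000

Answer: 101001100110000 (21296)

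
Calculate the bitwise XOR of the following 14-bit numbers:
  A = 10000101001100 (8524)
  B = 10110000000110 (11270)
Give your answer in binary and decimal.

Apply ^ to each column (1 where bits differ):
  10000101001100
^ 10110000000110
----------------
  00110101001010

Answer: 00110101001010 (3402)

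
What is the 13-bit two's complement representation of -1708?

1. Binary of +1708:  0011010101100
2. Invert bits:     1100101010011
3. Add 1:           1100101010100

Answer: 1100101010100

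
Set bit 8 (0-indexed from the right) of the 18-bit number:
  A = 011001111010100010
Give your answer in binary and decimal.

Mask = 1 << 8 = 000000000100000000
Bit 8 of A is 0, so OR-ing with the mask flips it to 1.
  011001111010100010
| 000000000100000000
--------------------
  011001111110100010

Answer: 011001111110100010 (106402)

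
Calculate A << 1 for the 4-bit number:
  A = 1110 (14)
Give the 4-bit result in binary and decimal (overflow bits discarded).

Shift left by 1: drop the top 1 bit(s), append 1 zero(s) on the right.
  1110  ->  discard [1], keep [110], append 0
= 1100

Answer: 1100 (12)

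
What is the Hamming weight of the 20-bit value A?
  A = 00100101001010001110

00100101001010001110
1-bits at positions (from bit 0 = LSB): 1, 2, 3, 7, 9, 12, 14, 17
Count = 8

Answer: 8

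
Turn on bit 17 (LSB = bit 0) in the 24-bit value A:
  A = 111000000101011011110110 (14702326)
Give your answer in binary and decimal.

Mask = 1 << 17 = 000000100000000000000000
Bit 17 of A is 0, so OR-ing with the mask flips it to 1.
  111000000101011011110110
| 000000100000000000000000
--------------------------
  111000100101011011110110

Answer: 111000100101011011110110 (14833398)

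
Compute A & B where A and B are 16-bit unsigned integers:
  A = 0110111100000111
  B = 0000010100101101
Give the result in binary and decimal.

Apply & to each column (1 only where both bits are 1):
  0110111100000111
& 0000010100101101
------------------
  0000010100000101

Answer: 0000010100000101 (1285)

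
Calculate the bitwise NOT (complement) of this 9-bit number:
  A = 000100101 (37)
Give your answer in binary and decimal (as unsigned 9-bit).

Flip each bit (0->1, 1->0):
  000100101
  111011010

Answer: 111011010 (474)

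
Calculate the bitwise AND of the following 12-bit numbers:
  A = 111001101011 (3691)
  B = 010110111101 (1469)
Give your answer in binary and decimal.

Apply & to each column (1 only where both bits are 1):
  111001101011
& 010110111101
--------------
  010000101001

Answer: 010000101001 (1065)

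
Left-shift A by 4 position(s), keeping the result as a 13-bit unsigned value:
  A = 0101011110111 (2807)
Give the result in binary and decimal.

Shift left by 4: drop the top 4 bit(s), append 4 zero(s) on the right.
  0101011110111  ->  discard [0101], keep [011110111], append 0000
= 0111101110000

Answer: 0111101110000 (3952)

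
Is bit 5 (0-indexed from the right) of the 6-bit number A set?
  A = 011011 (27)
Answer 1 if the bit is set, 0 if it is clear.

Bit 5 is the 6th from the right.
  011011
  ^
That bit is 0.

Answer: 0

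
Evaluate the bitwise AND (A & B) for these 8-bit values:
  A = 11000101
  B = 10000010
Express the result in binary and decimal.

Apply & to each column (1 only where both bits are 1):
  11000101
& 10000010
----------
  10000000

Answer: 10000000 (128)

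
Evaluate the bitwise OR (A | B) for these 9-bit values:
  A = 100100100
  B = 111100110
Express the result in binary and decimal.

Apply | to each column (1 where either bit is 1):
  100100100
| 111100110
-----------
  111100110

Answer: 111100110 (486)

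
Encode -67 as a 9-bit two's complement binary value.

1. Binary of +67:  001000011
2. Invert bits:     110111100
3. Add 1:           110111101

Answer: 110111101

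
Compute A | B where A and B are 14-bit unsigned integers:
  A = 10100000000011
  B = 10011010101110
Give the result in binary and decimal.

Apply | to each column (1 where either bit is 1):
  10100000000011
| 10011010101110
----------------
  10111010101111

Answer: 10111010101111 (11951)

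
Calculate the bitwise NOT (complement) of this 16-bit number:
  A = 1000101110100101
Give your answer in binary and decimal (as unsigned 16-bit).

Flip each bit (0->1, 1->0):
  1000101110100101
  0111010001011010

Answer: 0111010001011010 (29786)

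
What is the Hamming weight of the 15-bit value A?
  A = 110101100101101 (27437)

110101100101101
1-bits at positions (from bit 0 = LSB): 0, 2, 3, 5, 8, 9, 11, 13, 14
Count = 9

Answer: 9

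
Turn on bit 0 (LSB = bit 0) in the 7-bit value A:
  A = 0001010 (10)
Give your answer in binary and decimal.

Mask = 1 << 0 = 0000001
Bit 0 of A is 0, so OR-ing with the mask flips it to 1.
  0001010
| 0000001
---------
  0001011

Answer: 0001011 (11)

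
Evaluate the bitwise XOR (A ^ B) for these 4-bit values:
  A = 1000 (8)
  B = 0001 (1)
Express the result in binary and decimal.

Apply ^ to each column (1 where bits differ):
  1000
^ 0001
------
  1001

Answer: 1001 (9)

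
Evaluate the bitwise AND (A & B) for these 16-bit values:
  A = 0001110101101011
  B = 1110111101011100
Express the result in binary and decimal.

Apply & to each column (1 only where both bits are 1):
  0001110101101011
& 1110111101011100
------------------
  0000110101001000

Answer: 0000110101001000 (3400)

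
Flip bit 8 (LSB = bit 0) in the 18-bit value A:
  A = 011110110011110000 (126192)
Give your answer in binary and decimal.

Mask = 1 << 8 = 000000000100000000
Bit 8 of A is 0; XOR with the mask flips it to 1.
  011110110011110000
^ 000000000100000000
--------------------
  011110110111110000

Answer: 011110110111110000 (126448)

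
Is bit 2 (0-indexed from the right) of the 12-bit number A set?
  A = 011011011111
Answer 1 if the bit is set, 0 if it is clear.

Bit 2 is the 3rd from the right.
  011011011111
           ^
That bit is 1.

Answer: 1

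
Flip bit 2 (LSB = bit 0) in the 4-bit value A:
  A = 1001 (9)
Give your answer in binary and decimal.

Mask = 1 << 2 = 0100
Bit 2 of A is 0; XOR with the mask flips it to 1.
  1001
^ 0100
------
  1101

Answer: 1101 (13)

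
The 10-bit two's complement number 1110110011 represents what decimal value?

MSB is 1, so the value is negative. Find the magnitude:
1. Invert bits:  0001001100
2. Add 1:        0001001101  = 77
3. Apply sign:   -77

Answer: -77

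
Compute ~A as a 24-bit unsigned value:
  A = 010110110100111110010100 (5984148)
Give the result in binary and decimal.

Flip each bit (0->1, 1->0):
  010110110100111110010100
  101001001011000001101011

Answer: 101001001011000001101011 (10793067)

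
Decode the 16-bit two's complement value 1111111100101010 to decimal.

MSB is 1, so the value is negative. Find the magnitude:
1. Invert bits:  0000000011010101
2. Add 1:        0000000011010110  = 214
3. Apply sign:   -214

Answer: -214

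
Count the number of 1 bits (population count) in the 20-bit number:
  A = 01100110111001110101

01100110111001110101
1-bits at positions (from bit 0 = LSB): 0, 2, 4, 5, 6, 9, 10, 11, 13, 14, 17, 18
Count = 12

Answer: 12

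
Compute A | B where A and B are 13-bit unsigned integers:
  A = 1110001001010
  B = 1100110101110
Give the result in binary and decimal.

Apply | to each column (1 where either bit is 1):
  1110001001010
| 1100110101110
---------------
  1110111101110

Answer: 1110111101110 (7662)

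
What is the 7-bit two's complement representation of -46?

1. Binary of +46:  0101110
2. Invert bits:     1010001
3. Add 1:           1010010

Answer: 1010010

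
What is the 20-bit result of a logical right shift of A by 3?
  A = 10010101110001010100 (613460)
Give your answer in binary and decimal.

Logical shift right by 3: drop the bottom 3 bit(s), prepend 3 zero(s) on the left.
  10010101110001010100  ->  keep [10010101110001010], discard [100], prepend 000
= 00010010101110001010

Answer: 00010010101110001010 (76682)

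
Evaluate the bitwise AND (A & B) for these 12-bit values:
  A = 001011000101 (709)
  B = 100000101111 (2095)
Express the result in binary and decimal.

Apply & to each column (1 only where both bits are 1):
  001011000101
& 100000101111
--------------
  000000000101

Answer: 000000000101 (5)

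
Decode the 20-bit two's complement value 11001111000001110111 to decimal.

MSB is 1, so the value is negative. Find the magnitude:
1. Invert bits:  00110000111110001000
2. Add 1:        00110000111110001001  = 200585
3. Apply sign:   -200585

Answer: -200585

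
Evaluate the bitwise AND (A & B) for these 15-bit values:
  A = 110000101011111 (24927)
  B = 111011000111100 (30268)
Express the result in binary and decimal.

Apply & to each column (1 only where both bits are 1):
  110000101011111
& 111011000111100
-----------------
  110000000011100

Answer: 110000000011100 (24604)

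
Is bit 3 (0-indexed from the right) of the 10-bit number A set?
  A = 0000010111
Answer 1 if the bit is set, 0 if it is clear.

Bit 3 is the 4th from the right.
  0000010111
        ^
That bit is 0.

Answer: 0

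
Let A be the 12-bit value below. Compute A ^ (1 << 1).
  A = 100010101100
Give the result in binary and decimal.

Mask = 1 << 1 = 000000000010
Bit 1 of A is 0; XOR with the mask flips it to 1.
  100010101100
^ 000000000010
--------------
  100010101110

Answer: 100010101110 (2222)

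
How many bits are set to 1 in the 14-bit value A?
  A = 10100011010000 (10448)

10100011010000
1-bits at positions (from bit 0 = LSB): 4, 6, 7, 11, 13
Count = 5

Answer: 5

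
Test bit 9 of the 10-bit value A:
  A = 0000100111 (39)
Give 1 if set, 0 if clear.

Bit 9 is the 10th from the right.
  0000100111
  ^
That bit is 0.

Answer: 0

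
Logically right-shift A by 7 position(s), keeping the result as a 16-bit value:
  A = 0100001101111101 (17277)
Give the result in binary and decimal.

Logical shift right by 7: drop the bottom 7 bit(s), prepend 7 zero(s) on the left.
  0100001101111101  ->  keep [010000110], discard [1111101], prepend 0000000
= 0000000010000110

Answer: 0000000010000110 (134)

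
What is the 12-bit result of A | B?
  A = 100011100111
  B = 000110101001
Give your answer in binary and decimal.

Apply | to each column (1 where either bit is 1):
  100011100111
| 000110101001
--------------
  100111101111

Answer: 100111101111 (2543)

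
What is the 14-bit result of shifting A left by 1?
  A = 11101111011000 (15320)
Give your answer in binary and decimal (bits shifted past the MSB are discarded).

Shift left by 1: drop the top 1 bit(s), append 1 zero(s) on the right.
  11101111011000  ->  discard [1], keep [1101111011000], append 0
= 11011110110000

Answer: 11011110110000 (14256)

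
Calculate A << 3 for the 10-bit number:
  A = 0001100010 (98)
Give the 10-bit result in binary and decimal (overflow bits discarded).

Shift left by 3: drop the top 3 bit(s), append 3 zero(s) on the right.
  0001100010  ->  discard [000], keep [1100010], append 000
= 1100010000

Answer: 1100010000 (784)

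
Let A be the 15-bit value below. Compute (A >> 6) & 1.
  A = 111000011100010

Bit 6 is the 7th from the right.
  111000011100010
          ^
That bit is 1.

Answer: 1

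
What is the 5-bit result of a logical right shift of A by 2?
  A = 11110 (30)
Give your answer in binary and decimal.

Logical shift right by 2: drop the bottom 2 bit(s), prepend 2 zero(s) on the left.
  11110  ->  keep [111], discard [10], prepend 00
= 00111

Answer: 00111 (7)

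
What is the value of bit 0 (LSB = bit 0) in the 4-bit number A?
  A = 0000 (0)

Bit 0 is the 1st from the right.
  0000
     ^
That bit is 0.

Answer: 0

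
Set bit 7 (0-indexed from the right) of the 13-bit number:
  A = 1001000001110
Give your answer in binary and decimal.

Mask = 1 << 7 = 0000010000000
Bit 7 of A is 0, so OR-ing with the mask flips it to 1.
  1001000001110
| 0000010000000
---------------
  1001010001110

Answer: 1001010001110 (4750)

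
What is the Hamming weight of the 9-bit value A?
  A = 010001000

010001000
1-bits at positions (from bit 0 = LSB): 3, 7
Count = 2

Answer: 2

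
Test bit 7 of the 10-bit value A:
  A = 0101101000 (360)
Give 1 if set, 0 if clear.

Bit 7 is the 8th from the right.
  0101101000
    ^
That bit is 0.

Answer: 0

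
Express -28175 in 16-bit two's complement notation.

1. Binary of +28175:  0110111000001111
2. Invert bits:     1001000111110000
3. Add 1:           1001000111110001

Answer: 1001000111110001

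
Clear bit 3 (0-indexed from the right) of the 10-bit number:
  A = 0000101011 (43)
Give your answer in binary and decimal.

Mask = ~(1 << 3) = 1111110111
Bit 3 of A is 1, so AND-ing with the mask clears it to 0.
  0000101011
& 1111110111
------------
  0000100011

Answer: 0000100011 (35)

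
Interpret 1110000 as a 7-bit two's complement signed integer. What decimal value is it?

MSB is 1, so the value is negative. Find the magnitude:
1. Invert bits:  0001111
2. Add 1:        0010000  = 16
3. Apply sign:   -16

Answer: -16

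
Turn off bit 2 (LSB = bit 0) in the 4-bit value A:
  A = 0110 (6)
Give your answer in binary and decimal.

Mask = ~(1 << 2) = 1011
Bit 2 of A is 1, so AND-ing with the mask clears it to 0.
  0110
& 1011
------
  0010

Answer: 0010 (2)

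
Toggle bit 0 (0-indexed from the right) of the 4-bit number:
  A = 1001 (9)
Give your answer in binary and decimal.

Mask = 1 << 0 = 0001
Bit 0 of A is 1; XOR with the mask flips it to 0.
  1001
^ 0001
------
  1000

Answer: 1000 (8)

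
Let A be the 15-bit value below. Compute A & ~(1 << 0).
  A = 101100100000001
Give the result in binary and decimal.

Mask = ~(1 << 0) = 111111111111110
Bit 0 of A is 1, so AND-ing with the mask clears it to 0.
  101100100000001
& 111111111111110
-----------------
  101100100000000

Answer: 101100100000000 (22784)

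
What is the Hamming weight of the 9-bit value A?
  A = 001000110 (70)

001000110
1-bits at positions (from bit 0 = LSB): 1, 2, 6
Count = 3

Answer: 3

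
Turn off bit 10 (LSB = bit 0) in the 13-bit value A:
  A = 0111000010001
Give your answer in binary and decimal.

Mask = ~(1 << 10) = 1101111111111
Bit 10 of A is 1, so AND-ing with the mask clears it to 0.
  0111000010001
& 1101111111111
---------------
  0101000010001

Answer: 0101000010001 (2577)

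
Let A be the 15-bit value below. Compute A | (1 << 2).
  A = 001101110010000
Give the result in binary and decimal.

Mask = 1 << 2 = 000000000000100
Bit 2 of A is 0, so OR-ing with the mask flips it to 1.
  001101110010000
| 000000000000100
-----------------
  001101110010100

Answer: 001101110010100 (7060)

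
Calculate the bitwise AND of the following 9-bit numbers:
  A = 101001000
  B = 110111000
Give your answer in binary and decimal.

Apply & to each column (1 only where both bits are 1):
  101001000
& 110111000
-----------
  100001000

Answer: 100001000 (264)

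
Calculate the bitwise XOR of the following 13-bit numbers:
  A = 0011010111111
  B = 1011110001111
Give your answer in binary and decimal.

Apply ^ to each column (1 where bits differ):
  0011010111111
^ 1011110001111
---------------
  1000100110000

Answer: 1000100110000 (4400)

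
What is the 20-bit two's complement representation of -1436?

1. Binary of +1436:  00000000010110011100
2. Invert bits:     11111111101001100011
3. Add 1:           11111111101001100100

Answer: 11111111101001100100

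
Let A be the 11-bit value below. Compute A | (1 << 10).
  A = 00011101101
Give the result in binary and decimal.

Mask = 1 << 10 = 10000000000
Bit 10 of A is 0, so OR-ing with the mask flips it to 1.
  00011101101
| 10000000000
-------------
  10011101101

Answer: 10011101101 (1261)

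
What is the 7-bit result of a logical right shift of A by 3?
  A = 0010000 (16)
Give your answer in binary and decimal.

Logical shift right by 3: drop the bottom 3 bit(s), prepend 3 zero(s) on the left.
  0010000  ->  keep [0010], discard [000], prepend 000
= 0000010

Answer: 0000010 (2)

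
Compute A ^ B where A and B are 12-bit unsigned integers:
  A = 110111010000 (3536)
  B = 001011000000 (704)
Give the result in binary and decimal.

Apply ^ to each column (1 where bits differ):
  110111010000
^ 001011000000
--------------
  111100010000

Answer: 111100010000 (3856)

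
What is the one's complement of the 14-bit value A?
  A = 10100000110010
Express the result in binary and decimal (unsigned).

Flip each bit (0->1, 1->0):
  10100000110010
  01011111001101

Answer: 01011111001101 (6093)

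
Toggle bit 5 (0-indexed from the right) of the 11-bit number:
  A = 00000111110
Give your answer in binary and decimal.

Mask = 1 << 5 = 00000100000
Bit 5 of A is 1; XOR with the mask flips it to 0.
  00000111110
^ 00000100000
-------------
  00000011110

Answer: 00000011110 (30)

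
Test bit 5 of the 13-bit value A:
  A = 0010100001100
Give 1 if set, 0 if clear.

Bit 5 is the 6th from the right.
  0010100001100
         ^
That bit is 0.

Answer: 0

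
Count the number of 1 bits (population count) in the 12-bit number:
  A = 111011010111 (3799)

111011010111
1-bits at positions (from bit 0 = LSB): 0, 1, 2, 4, 6, 7, 9, 10, 11
Count = 9

Answer: 9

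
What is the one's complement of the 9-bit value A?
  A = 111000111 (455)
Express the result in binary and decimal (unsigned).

Flip each bit (0->1, 1->0):
  111000111
  000111000

Answer: 000111000 (56)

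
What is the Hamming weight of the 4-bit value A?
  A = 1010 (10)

1010
1-bits at positions (from bit 0 = LSB): 1, 3
Count = 2

Answer: 2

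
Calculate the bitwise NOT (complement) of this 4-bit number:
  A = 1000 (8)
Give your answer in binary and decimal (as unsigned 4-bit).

Flip each bit (0->1, 1->0):
  1000
  0111

Answer: 0111 (7)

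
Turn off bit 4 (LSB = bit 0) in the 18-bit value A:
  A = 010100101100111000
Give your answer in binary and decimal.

Mask = ~(1 << 4) = 111111111111101111
Bit 4 of A is 1, so AND-ing with the mask clears it to 0.
  010100101100111000
& 111111111111101111
--------------------
  010100101100101000

Answer: 010100101100101000 (84776)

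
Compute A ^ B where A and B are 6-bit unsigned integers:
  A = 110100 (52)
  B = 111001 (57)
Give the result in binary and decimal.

Apply ^ to each column (1 where bits differ):
  110100
^ 111001
--------
  001101

Answer: 001101 (13)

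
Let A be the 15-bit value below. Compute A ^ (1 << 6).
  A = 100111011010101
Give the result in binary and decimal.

Mask = 1 << 6 = 000000001000000
Bit 6 of A is 1; XOR with the mask flips it to 0.
  100111011010101
^ 000000001000000
-----------------
  100111010010101

Answer: 100111010010101 (20117)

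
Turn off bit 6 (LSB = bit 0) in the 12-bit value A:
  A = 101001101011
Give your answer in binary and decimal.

Mask = ~(1 << 6) = 111110111111
Bit 6 of A is 1, so AND-ing with the mask clears it to 0.
  101001101011
& 111110111111
--------------
  101000101011

Answer: 101000101011 (2603)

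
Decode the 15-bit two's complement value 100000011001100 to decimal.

MSB is 1, so the value is negative. Find the magnitude:
1. Invert bits:  011111100110011
2. Add 1:        011111100110100  = 16180
3. Apply sign:   -16180

Answer: -16180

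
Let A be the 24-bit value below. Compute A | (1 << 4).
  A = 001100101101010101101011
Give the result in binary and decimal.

Mask = 1 << 4 = 000000000000000000010000
Bit 4 of A is 0, so OR-ing with the mask flips it to 1.
  001100101101010101101011
| 000000000000000000010000
--------------------------
  001100101101010101111011

Answer: 001100101101010101111011 (3331451)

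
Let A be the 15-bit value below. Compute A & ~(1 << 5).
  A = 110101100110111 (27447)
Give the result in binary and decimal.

Mask = ~(1 << 5) = 111111111011111
Bit 5 of A is 1, so AND-ing with the mask clears it to 0.
  110101100110111
& 111111111011111
-----------------
  110101100010111

Answer: 110101100010111 (27415)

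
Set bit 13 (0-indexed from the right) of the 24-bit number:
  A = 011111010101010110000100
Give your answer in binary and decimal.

Mask = 1 << 13 = 000000000010000000000000
Bit 13 of A is 0, so OR-ing with the mask flips it to 1.
  011111010101010110000100
| 000000000010000000000000
--------------------------
  011111010111010110000100

Answer: 011111010111010110000100 (8222084)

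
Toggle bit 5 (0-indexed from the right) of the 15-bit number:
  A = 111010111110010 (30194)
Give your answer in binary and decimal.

Mask = 1 << 5 = 000000000100000
Bit 5 of A is 1; XOR with the mask flips it to 0.
  111010111110010
^ 000000000100000
-----------------
  111010111010010

Answer: 111010111010010 (30162)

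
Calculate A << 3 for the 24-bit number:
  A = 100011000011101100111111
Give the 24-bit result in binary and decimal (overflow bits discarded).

Shift left by 3: drop the top 3 bit(s), append 3 zero(s) on the right.
  100011000011101100111111  ->  discard [100], keep [011000011101100111111], append 000
= 011000011101100111111000

Answer: 011000011101100111111000 (6412792)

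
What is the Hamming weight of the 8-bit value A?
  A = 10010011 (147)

10010011
1-bits at positions (from bit 0 = LSB): 0, 1, 4, 7
Count = 4

Answer: 4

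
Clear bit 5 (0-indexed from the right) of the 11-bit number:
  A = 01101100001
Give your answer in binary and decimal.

Mask = ~(1 << 5) = 11111011111
Bit 5 of A is 1, so AND-ing with the mask clears it to 0.
  01101100001
& 11111011111
-------------
  01101000001

Answer: 01101000001 (833)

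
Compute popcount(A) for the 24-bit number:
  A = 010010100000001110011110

010010100000001110011110
1-bits at positions (from bit 0 = LSB): 1, 2, 3, 4, 7, 8, 9, 17, 19, 22
Count = 10

Answer: 10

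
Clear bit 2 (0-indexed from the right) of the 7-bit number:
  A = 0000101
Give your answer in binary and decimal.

Mask = ~(1 << 2) = 1111011
Bit 2 of A is 1, so AND-ing with the mask clears it to 0.
  0000101
& 1111011
---------
  0000001

Answer: 0000001 (1)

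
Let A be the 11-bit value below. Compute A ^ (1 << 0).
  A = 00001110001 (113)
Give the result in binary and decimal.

Mask = 1 << 0 = 00000000001
Bit 0 of A is 1; XOR with the mask flips it to 0.
  00001110001
^ 00000000001
-------------
  00001110000

Answer: 00001110000 (112)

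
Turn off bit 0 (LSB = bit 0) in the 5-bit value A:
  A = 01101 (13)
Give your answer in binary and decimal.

Mask = ~(1 << 0) = 11110
Bit 0 of A is 1, so AND-ing with the mask clears it to 0.
  01101
& 11110
-------
  01100

Answer: 01100 (12)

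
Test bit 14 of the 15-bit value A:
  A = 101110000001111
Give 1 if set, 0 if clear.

Bit 14 is the 15th from the right.
  101110000001111
  ^
That bit is 1.

Answer: 1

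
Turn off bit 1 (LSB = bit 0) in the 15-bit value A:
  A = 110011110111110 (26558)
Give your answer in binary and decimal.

Mask = ~(1 << 1) = 111111111111101
Bit 1 of A is 1, so AND-ing with the mask clears it to 0.
  110011110111110
& 111111111111101
-----------------
  110011110111100

Answer: 110011110111100 (26556)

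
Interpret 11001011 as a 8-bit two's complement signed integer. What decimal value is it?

MSB is 1, so the value is negative. Find the magnitude:
1. Invert bits:  00110100
2. Add 1:        00110101  = 53
3. Apply sign:   -53

Answer: -53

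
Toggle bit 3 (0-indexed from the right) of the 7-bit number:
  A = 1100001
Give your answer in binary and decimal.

Mask = 1 << 3 = 0001000
Bit 3 of A is 0; XOR with the mask flips it to 1.
  1100001
^ 0001000
---------
  1101001

Answer: 1101001 (105)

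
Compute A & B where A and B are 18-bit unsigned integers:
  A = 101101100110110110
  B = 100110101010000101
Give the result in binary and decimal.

Apply & to each column (1 only where both bits are 1):
  101101100110110110
& 100110101010000101
--------------------
  100100100010000100

Answer: 100100100010000100 (149636)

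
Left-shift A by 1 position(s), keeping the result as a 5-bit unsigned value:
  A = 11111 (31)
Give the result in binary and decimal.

Shift left by 1: drop the top 1 bit(s), append 1 zero(s) on the right.
  11111  ->  discard [1], keep [1111], append 0
= 11110

Answer: 11110 (30)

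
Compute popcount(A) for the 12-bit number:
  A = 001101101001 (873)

001101101001
1-bits at positions (from bit 0 = LSB): 0, 3, 5, 6, 8, 9
Count = 6

Answer: 6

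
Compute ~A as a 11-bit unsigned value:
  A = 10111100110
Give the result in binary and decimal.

Flip each bit (0->1, 1->0):
  10111100110
  01000011001

Answer: 01000011001 (537)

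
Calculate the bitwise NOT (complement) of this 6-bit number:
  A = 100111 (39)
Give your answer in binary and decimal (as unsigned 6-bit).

Flip each bit (0->1, 1->0):
  100111
  011000

Answer: 011000 (24)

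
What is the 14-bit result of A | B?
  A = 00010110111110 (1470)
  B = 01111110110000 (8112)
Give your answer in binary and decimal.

Apply | to each column (1 where either bit is 1):
  00010110111110
| 01111110110000
----------------
  01111110111110

Answer: 01111110111110 (8126)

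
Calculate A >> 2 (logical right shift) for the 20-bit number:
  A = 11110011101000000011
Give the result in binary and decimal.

Logical shift right by 2: drop the bottom 2 bit(s), prepend 2 zero(s) on the left.
  11110011101000000011  ->  keep [111100111010000000], discard [11], prepend 00
= 00111100111010000000

Answer: 00111100111010000000 (249472)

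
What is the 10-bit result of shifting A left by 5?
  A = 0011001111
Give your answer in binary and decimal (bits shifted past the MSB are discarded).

Shift left by 5: drop the top 5 bit(s), append 5 zero(s) on the right.
  0011001111  ->  discard [00110], keep [01111], append 00000
= 0111100000

Answer: 0111100000 (480)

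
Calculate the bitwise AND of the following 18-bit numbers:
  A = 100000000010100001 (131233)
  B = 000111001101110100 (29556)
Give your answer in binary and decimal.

Apply & to each column (1 only where both bits are 1):
  100000000010100001
& 000111001101110100
--------------------
  000000000000100000

Answer: 000000000000100000 (32)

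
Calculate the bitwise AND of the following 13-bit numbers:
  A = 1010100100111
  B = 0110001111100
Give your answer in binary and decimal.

Apply & to each column (1 only where both bits are 1):
  1010100100111
& 0110001111100
---------------
  0010000100100

Answer: 0010000100100 (1060)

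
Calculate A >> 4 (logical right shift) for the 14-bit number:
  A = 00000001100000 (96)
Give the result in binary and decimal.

Logical shift right by 4: drop the bottom 4 bit(s), prepend 4 zero(s) on the left.
  00000001100000  ->  keep [0000000110], discard [0000], prepend 0000
= 00000000000110

Answer: 00000000000110 (6)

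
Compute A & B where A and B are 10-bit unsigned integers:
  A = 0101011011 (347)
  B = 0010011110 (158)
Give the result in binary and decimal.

Apply & to each column (1 only where both bits are 1):
  0101011011
& 0010011110
------------
  0000011010

Answer: 0000011010 (26)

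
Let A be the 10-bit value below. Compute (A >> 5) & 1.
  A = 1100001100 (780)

Bit 5 is the 6th from the right.
  1100001100
      ^
That bit is 0.

Answer: 0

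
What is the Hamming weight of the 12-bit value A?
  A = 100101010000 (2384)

100101010000
1-bits at positions (from bit 0 = LSB): 4, 6, 8, 11
Count = 4

Answer: 4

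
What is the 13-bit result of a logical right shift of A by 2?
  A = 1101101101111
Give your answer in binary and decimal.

Logical shift right by 2: drop the bottom 2 bit(s), prepend 2 zero(s) on the left.
  1101101101111  ->  keep [11011011011], discard [11], prepend 00
= 0011011011011

Answer: 0011011011011 (1755)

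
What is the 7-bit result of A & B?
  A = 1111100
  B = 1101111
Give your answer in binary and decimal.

Apply & to each column (1 only where both bits are 1):
  1111100
& 1101111
---------
  1101100

Answer: 1101100 (108)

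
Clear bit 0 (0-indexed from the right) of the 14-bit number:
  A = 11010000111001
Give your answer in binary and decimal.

Mask = ~(1 << 0) = 11111111111110
Bit 0 of A is 1, so AND-ing with the mask clears it to 0.
  11010000111001
& 11111111111110
----------------
  11010000111000

Answer: 11010000111000 (13368)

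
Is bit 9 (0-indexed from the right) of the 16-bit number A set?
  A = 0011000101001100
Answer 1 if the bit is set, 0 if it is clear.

Bit 9 is the 10th from the right.
  0011000101001100
        ^
That bit is 0.

Answer: 0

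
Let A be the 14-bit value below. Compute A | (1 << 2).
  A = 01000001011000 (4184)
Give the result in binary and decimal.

Mask = 1 << 2 = 00000000000100
Bit 2 of A is 0, so OR-ing with the mask flips it to 1.
  01000001011000
| 00000000000100
----------------
  01000001011100

Answer: 01000001011100 (4188)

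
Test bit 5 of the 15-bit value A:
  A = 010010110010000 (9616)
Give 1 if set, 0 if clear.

Bit 5 is the 6th from the right.
  010010110010000
           ^
That bit is 0.

Answer: 0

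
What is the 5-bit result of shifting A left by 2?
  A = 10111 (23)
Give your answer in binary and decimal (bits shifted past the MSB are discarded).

Shift left by 2: drop the top 2 bit(s), append 2 zero(s) on the right.
  10111  ->  discard [10], keep [111], append 00
= 11100

Answer: 11100 (28)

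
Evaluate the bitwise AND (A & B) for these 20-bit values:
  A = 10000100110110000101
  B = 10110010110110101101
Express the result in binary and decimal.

Apply & to each column (1 only where both bits are 1):
  10000100110110000101
& 10110010110110101101
----------------------
  10000000110110000101

Answer: 10000000110110000101 (527749)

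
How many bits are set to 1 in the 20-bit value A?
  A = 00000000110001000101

00000000110001000101
1-bits at positions (from bit 0 = LSB): 0, 2, 6, 10, 11
Count = 5

Answer: 5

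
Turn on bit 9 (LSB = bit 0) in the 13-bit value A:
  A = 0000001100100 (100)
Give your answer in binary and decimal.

Mask = 1 << 9 = 0001000000000
Bit 9 of A is 0, so OR-ing with the mask flips it to 1.
  0000001100100
| 0001000000000
---------------
  0001001100100

Answer: 0001001100100 (612)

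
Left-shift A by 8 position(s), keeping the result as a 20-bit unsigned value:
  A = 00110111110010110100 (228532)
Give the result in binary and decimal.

Shift left by 8: drop the top 8 bit(s), append 8 zero(s) on the right.
  00110111110010110100  ->  discard [00110111], keep [110010110100], append 00000000
= 11001011010000000000

Answer: 11001011010000000000 (832512)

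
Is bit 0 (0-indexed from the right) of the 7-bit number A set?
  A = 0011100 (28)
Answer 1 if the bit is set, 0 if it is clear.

Bit 0 is the 1st from the right.
  0011100
        ^
That bit is 0.

Answer: 0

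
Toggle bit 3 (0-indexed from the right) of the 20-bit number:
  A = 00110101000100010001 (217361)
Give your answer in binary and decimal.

Mask = 1 << 3 = 00000000000000001000
Bit 3 of A is 0; XOR with the mask flips it to 1.
  00110101000100010001
^ 00000000000000001000
----------------------
  00110101000100011001

Answer: 00110101000100011001 (217369)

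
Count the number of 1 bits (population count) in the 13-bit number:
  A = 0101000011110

0101000011110
1-bits at positions (from bit 0 = LSB): 1, 2, 3, 4, 9, 11
Count = 6

Answer: 6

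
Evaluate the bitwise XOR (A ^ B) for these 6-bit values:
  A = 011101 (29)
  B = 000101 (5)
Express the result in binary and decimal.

Apply ^ to each column (1 where bits differ):
  011101
^ 000101
--------
  011000

Answer: 011000 (24)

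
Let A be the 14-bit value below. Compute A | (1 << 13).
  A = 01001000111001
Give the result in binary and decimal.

Mask = 1 << 13 = 10000000000000
Bit 13 of A is 0, so OR-ing with the mask flips it to 1.
  01001000111001
| 10000000000000
----------------
  11001000111001

Answer: 11001000111001 (12857)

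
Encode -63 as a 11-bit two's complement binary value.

1. Binary of +63:  00000111111
2. Invert bits:     11111000000
3. Add 1:           11111000001

Answer: 11111000001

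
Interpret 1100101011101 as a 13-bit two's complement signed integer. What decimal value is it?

MSB is 1, so the value is negative. Find the magnitude:
1. Invert bits:  0011010100010
2. Add 1:        0011010100011  = 1699
3. Apply sign:   -1699

Answer: -1699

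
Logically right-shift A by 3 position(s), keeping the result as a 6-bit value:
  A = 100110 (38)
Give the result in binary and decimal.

Logical shift right by 3: drop the bottom 3 bit(s), prepend 3 zero(s) on the left.
  100110  ->  keep [100], discard [110], prepend 000
= 000100

Answer: 000100 (4)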